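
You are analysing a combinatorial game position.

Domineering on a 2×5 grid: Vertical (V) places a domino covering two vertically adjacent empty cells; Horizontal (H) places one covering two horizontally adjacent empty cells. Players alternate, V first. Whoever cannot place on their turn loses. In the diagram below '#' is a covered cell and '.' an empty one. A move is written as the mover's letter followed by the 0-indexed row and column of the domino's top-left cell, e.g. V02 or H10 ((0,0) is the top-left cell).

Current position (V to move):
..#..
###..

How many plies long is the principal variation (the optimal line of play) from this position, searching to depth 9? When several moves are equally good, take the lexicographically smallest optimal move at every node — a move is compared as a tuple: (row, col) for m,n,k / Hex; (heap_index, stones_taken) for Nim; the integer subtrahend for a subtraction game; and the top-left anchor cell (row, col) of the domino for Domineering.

p1 V@[..#../###..]: V03[..##./####.]+1* V04[..#.#/###.#]+1
p2 H@[..##./####.]: H00[####./####.]-1*
p3 V@[####./####.]: V04[#####/#####]+1*
p4 H@[#####/#####] terminal -1; root [..#../###..] d9

PV length from [..#../###..]: 3 plies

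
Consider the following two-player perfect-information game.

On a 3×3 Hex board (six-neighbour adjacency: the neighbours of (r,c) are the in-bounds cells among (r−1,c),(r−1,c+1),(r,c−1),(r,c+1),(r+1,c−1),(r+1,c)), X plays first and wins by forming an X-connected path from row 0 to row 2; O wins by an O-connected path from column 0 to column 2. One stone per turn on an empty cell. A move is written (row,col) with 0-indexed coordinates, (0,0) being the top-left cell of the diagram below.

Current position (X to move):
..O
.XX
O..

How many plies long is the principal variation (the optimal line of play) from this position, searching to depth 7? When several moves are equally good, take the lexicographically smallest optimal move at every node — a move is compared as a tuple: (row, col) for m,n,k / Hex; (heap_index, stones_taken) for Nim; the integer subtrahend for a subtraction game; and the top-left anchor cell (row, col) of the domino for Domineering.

PV length from [..O/.XX/O..]: 5 plies

p1 X@[..O/.XX/O..]: (0,0)[X.O/.XX/O..]+1* (0,1)[.XO/.XX/O..]+1 (1,0)[..O/XXX/O..]+1 (2,1)[..O/.XX/OX.]-1 (2,2)[..O/.XX/O.X]-1
p2 O@[X.O/.XX/O..]: (0,1)[XOO/.XX/O..]-1* (1,0)[X.O/OXX/O..]-1 (2,1)[X.O/.XX/OO.]-1 (2,2)[X.O/.XX/O.O]-1
p3 X@[XOO/.XX/O..]: (1,0)[XOO/XXX/O..]+1* (2,1)[XOO/.XX/OX.]-1 (2,2)[XOO/.XX/O.X]-1
p4 O@[XOO/XXX/O..]: (2,1)[XOO/XXX/OO.]-1* (2,2)[XOO/XXX/O.O]-1
p5 X@[XOO/XXX/OO.]: (2,2)[XOO/XXX/OOX]+1*
p6 O@[XOO/XXX/OOX] terminal -1; root [..O/.XX/O..] d7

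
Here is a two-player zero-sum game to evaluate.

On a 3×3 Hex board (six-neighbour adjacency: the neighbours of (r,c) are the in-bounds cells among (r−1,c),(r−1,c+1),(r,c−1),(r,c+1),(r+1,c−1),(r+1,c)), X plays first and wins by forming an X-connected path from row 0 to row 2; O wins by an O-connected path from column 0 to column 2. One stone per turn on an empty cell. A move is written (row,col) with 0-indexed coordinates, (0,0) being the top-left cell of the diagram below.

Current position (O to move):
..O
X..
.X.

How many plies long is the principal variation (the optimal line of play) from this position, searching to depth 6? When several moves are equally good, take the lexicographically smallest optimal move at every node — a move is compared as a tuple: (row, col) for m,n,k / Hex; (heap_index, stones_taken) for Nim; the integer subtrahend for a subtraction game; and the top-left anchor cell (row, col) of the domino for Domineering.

[..O/X../.X.] O move#1: (0,0):-1/O.O/X../.X.*, (0,1):-1/.OO/X../.X., (1,1):-1/..O/XO./.X., (1,2):-1/..O/X.O/.X., (2,0):-1/..O/X../OX., (2,2):-1/..O/X../.XO
[O.O/X../.X.] X move#2: (0,1):+1/OXO/X../.X.*, (1,1):-1/O.O/XX./.X., (1,2):-1/O.O/X.X/.X., (2,0):-1/O.O/X../XX., (2,2):-1/O.O/X../.XX
[OXO/X../.X.] O move#3: (1,1):-1/OXO/XO./.X.*, (1,2):-1/OXO/X.O/.X., (2,0):-1/OXO/X../OX., (2,2):-1/OXO/X../.XO
[OXO/XO./.X.] X move#4: (1,2):-1/OXO/XOX/.X., (2,0):+1/OXO/XO./XX.*, (2,2):-1/OXO/XO./.XX
[OXO/XO./XX.] end (terminal -1, O#5); searched ..O/X../.X. to 6

PV length from [..O/X../.X.]: 4 plies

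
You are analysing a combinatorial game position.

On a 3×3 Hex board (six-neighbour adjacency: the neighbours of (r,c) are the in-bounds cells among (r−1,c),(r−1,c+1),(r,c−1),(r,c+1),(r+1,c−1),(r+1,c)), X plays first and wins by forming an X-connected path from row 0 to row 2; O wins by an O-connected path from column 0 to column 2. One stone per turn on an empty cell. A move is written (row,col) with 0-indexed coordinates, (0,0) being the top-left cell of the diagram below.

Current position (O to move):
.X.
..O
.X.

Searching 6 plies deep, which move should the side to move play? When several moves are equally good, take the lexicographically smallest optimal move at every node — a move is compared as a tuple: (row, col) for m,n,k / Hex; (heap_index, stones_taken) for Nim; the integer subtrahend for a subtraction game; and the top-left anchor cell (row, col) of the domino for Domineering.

O's best at [.X./..O/.X.]: (1,1)

[.X./..O/.X.] O move#1: (0,0):-1/OX./..O/.X., (0,2):-1/.XO/..O/.X., (1,0):-1/.X./O.O/.X., (1,1):+1/.X./.OO/.X.*, (2,0):-1/.X./..O/OX., (2,2):-1/.X./..O/.XO
[.X./.OO/.X.] X move#2: (0,0):-1/XX./.OO/.X.*, (0,2):-1/.XX/.OO/.X., (1,0):-1/.X./XOO/.X., (2,0):-1/.X./.OO/XX., (2,2):-1/.X./.OO/.XX
[XX./.OO/.X.] O move#3: (0,2):+1/XXO/.OO/.X.*, (1,0):+1/XX./OOO/.X., (2,0):+1/XX./.OO/OX., (2,2):+1/XX./.OO/.XO
[XXO/.OO/.X.] X move#4: (1,0):-1/XXO/XOO/.X.*, (2,0):-1/XXO/.OO/XX., (2,2):-1/XXO/.OO/.XX
[XXO/XOO/.X.] O move#5: (2,0):+1/XXO/XOO/OX.*, (2,2):-1/XXO/XOO/.XO
[XXO/XOO/OX.] end (terminal -1, X#6); searched .X./..O/.X. to 6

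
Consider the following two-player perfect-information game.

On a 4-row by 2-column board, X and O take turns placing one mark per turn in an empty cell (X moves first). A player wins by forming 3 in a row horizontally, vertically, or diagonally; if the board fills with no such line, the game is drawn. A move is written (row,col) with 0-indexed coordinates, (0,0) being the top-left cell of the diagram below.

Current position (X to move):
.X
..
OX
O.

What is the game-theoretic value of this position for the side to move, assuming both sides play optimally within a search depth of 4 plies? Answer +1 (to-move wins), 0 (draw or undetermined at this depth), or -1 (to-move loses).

value(.X/../OX/O., X) = +1

[.X/../OX/O.] X move#1: (0,0):-1/XX/../OX/O., (1,0):+0/.X/X./OX/O., (1,1):+1/.X/.X/OX/O.*, (3,1):-1/.X/../OX/OX
[.X/.X/OX/O.] end (terminal -1, O#2); searched .X/../OX/O. to 4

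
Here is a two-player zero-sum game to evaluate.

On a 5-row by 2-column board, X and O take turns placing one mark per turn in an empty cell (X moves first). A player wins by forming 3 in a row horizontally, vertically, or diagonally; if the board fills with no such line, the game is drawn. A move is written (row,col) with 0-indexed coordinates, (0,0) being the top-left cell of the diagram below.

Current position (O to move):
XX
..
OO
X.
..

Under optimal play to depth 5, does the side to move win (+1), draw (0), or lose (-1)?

ply 1, O at XX/../OO/X./.. | (1,0)=+0→XX/O./OO/X./..; (1,1)=+0→XX/.O/OO/X./..; (3,1)=+1→XX/../OO/XO/..*; (4,0)=+0→XX/../OO/X./O.; (4,1)=+0→XX/../OO/X./.O
ply 2, X at XX/../OO/XO/.. | (1,0)=-1→XX/X./OO/XO/..*; (1,1)=-1→XX/.X/OO/XO/..; (4,0)=-1→XX/../OO/XO/X.; (4,1)=-1→XX/../OO/XO/.X
ply 3, O at XX/X./OO/XO/.. | (1,1)=+1→XX/XO/OO/XO/..*; (4,0)=+1→XX/X./OO/XO/O.; (4,1)=+1→XX/X./OO/XO/.O
ply 4: XX/XO/OO/XO/.. is terminal -1 (X); from XX/../OO/X./.. depth 5

value(XX/../OO/X./.., O) = +1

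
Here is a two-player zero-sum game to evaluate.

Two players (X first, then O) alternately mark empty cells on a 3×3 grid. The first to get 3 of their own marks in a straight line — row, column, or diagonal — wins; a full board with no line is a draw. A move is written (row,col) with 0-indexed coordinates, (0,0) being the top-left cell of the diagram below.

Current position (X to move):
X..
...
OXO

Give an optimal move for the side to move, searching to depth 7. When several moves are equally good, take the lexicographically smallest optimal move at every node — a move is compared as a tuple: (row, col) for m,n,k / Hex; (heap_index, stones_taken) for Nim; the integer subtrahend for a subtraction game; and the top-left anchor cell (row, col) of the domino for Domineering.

[X../.../OXO] X move#1: (0,1):+1/XX./.../OXO*, (0,2):+0/X.X/.../OXO, (1,0):-1/X../X../OXO, (1,1):+0/X../.X./OXO, (1,2):+0/X../..X/OXO
[XX./.../OXO] O move#2: (0,2):-1/XXO/.../OXO*, (1,0):-1/XX./O../OXO, (1,1):-1/XX./.O./OXO, (1,2):-1/XX./..O/OXO
[XXO/.../OXO] X move#3: (1,0):-1/XXO/X../OXO, (1,1):+1/XXO/.X./OXO*, (1,2):-1/XXO/..X/OXO
[XXO/.X./OXO] end (terminal -1, O#4); searched X../.../OXO to 7

X's best at [X../.../OXO]: (0,1)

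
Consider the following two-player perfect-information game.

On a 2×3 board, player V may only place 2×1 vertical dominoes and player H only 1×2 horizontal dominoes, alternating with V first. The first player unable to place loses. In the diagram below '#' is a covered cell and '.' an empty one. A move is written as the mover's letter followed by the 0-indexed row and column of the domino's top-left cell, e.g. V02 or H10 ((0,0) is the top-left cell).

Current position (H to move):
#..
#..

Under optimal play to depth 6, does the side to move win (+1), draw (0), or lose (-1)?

[#../#..] H move#1: H01:+1/###/#..*, H11:+1/#../###
[###/#..] end (terminal -1, V#2); searched #../#.. to 6

value(#../#.., H) = +1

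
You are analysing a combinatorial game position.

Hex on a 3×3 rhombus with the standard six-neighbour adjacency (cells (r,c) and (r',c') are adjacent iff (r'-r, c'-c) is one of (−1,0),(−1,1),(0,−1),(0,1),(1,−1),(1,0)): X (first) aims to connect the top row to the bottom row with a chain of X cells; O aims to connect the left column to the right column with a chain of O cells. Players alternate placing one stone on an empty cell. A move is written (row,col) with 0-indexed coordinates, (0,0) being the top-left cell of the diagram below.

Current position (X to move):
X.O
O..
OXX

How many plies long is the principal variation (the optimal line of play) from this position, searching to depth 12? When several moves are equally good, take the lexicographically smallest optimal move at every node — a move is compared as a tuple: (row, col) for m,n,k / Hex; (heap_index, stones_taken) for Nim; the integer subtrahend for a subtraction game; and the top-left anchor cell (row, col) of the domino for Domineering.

ply 1, X at X.O/O../OXX | (0,1)=-1→XXO/O../OXX*; (1,1)=-1→X.O/OX./OXX; (1,2)=-1→X.O/O.X/OXX
ply 2, O at XXO/O../OXX | (1,1)=+1→XXO/OO./OXX*; (1,2)=-1→XXO/O.O/OXX
ply 3: XXO/OO./OXX is terminal -1 (X); from X.O/O../OXX depth 12

PV length from [X.O/O../OXX]: 2 plies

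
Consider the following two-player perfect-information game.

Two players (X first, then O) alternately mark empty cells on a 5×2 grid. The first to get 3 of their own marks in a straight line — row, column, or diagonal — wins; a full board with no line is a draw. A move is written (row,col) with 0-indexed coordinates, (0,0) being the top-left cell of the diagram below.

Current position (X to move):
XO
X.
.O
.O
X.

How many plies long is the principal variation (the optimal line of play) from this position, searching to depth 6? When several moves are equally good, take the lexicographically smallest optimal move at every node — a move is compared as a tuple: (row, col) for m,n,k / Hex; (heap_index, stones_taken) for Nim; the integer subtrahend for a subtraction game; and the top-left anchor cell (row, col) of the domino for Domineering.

ply 1, X at XO/X./.O/.O/X. | (1,1)=-1→XO/XX/.O/.O/X.; (2,0)=+1→XO/X./XO/.O/X.*; (3,0)=-1→XO/X./.O/XO/X.; (4,1)=-1→XO/X./.O/.O/XX
ply 2: XO/X./XO/.O/X. is terminal -1 (O); from XO/X./.O/.O/X. depth 6

PV length from [XO/X./.O/.O/X.]: 1 ply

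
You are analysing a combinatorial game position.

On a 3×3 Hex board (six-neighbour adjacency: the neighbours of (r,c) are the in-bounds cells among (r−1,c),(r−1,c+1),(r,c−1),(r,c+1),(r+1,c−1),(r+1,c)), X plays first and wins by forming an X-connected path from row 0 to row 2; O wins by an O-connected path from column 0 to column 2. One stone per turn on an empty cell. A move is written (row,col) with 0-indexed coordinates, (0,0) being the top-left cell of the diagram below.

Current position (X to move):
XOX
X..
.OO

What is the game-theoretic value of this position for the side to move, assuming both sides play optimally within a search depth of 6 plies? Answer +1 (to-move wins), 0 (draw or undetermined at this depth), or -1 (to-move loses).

ply 1, X at XOX/X../.OO | (1,1)=-1→XOX/XX./.OO; (1,2)=-1→XOX/X.X/.OO; (2,0)=+1→XOX/X../XOO*
ply 2: XOX/X../XOO is terminal -1 (O); from XOX/X../.OO depth 6

value(XOX/X../.OO, X) = +1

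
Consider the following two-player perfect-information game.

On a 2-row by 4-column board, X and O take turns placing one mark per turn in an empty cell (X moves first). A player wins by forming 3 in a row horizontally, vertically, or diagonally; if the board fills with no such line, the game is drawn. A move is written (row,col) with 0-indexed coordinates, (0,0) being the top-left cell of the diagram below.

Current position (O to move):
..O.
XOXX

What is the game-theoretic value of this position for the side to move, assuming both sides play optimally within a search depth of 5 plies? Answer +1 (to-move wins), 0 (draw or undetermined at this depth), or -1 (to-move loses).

value(..O./XOXX, O) = +1

ply 1, O at ..O./XOXX | (0,0)=+0→O.O./XOXX; (0,1)=+1→.OO./XOXX*; (0,3)=+0→..OO/XOXX
ply 2, X at .OO./XOXX | (0,0)=-1→XOO./XOXX*; (0,3)=-1→.OOX/XOXX
ply 3, O at XOO./XOXX | (0,3)=+1→XOOO/XOXX*
ply 4: XOOO/XOXX is terminal -1 (X); from ..O./XOXX depth 5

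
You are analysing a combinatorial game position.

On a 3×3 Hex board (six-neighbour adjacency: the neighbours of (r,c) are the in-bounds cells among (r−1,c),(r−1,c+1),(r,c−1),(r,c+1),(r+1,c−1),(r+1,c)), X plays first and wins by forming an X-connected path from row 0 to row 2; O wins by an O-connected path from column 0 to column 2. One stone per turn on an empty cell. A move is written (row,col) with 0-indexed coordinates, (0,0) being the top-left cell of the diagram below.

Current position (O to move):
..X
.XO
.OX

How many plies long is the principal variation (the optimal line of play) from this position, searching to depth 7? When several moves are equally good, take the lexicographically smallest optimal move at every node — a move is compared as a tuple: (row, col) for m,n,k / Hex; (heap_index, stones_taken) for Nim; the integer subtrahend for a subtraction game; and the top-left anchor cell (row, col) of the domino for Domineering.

ply 1, O at ..X/.XO/.OX | (0,0)=-1→O.X/.XO/.OX; (0,1)=-1→.OX/.XO/.OX; (1,0)=-1→..X/OXO/.OX; (2,0)=+1→..X/.XO/OOX*
ply 2: ..X/.XO/OOX is terminal -1 (X); from ..X/.XO/.OX depth 7

PV length from [..X/.XO/.OX]: 1 ply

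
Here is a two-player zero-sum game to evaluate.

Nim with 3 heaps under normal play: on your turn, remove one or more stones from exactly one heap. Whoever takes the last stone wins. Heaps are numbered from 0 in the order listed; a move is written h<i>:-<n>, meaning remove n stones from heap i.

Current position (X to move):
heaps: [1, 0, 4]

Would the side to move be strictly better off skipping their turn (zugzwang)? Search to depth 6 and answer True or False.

[(1,0,4)] X move#1: h0:-1:-1/(0,0,4), h2:-1:-1/(1,0,3), h2:-2:-1/(1,0,2), h2:-3:+1/(1,0,1)*, h2:-4:-1/(1,0,0)
[(1,0,1)] O move#2: h0:-1:-1/(0,0,1)*, h2:-1:-1/(1,0,0)
[(0,0,1)] X move#3: h2:-1:+1/(0,0,0)*
[(0,0,0)] end (terminal -1, O#4); searched (1,0,4) to 6
if X skipped the turn, O would face:
~ [(1,0,4)] O move#1: h0:-1:-1/(0,0,4), h2:-1:-1/(1,0,3), h2:-2:-1/(1,0,2), h2:-3:+1/(1,0,1)*, h2:-4:-1/(1,0,0)
~ [(1,0,1)] X move#2: h0:-1:-1/(0,0,1)*, h2:-1:-1/(1,0,0)
~ [(0,0,1)] O move#3: h2:-1:+1/(0,0,0)*
~ [(0,0,0)] end (terminal -1, X#4); searched (1,0,4) to 6
compare (X): move=+1 vs pass=-1

zugzwang((1,0,4), X) = False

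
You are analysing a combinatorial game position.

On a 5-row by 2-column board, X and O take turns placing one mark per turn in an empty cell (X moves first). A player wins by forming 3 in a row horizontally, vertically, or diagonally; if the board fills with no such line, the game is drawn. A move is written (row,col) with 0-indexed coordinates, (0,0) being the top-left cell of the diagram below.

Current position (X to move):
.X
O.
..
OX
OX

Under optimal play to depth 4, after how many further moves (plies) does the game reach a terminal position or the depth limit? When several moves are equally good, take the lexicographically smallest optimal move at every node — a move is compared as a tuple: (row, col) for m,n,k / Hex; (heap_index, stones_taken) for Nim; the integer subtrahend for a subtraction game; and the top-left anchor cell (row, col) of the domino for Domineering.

ply 1, X at .X/O./../OX/OX | (0,0)=-1→XX/O./../OX/OX; (1,1)=-1→.X/OX/../OX/OX; (2,0)=+0→.X/O./X./OX/OX; (2,1)=+1→.X/O./.X/OX/OX*
ply 2: .X/O./.X/OX/OX is terminal -1 (O); from .X/O./../OX/OX depth 4

PV length from [.X/O./../OX/OX]: 1 ply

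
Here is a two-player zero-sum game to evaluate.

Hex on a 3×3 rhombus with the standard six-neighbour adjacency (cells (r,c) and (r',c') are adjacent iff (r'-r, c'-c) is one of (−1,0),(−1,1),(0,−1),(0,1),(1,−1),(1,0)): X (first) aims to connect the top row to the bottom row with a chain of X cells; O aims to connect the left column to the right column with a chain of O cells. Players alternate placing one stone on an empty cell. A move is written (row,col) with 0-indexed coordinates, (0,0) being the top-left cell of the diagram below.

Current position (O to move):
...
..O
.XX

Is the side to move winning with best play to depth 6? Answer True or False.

O winning at [.../..O/.XX]: True

p1 O@[.../..O/.XX]: (0,0)[O../..O/.XX]-1 (0,1)[.O./..O/.XX]+1* (0,2)[..O/..O/.XX]-1 (1,0)[.../O.O/.XX]-1 (1,1)[.../.OO/.XX]+1 (2,0)[.../..O/OXX]-1
p2 X@[.O./..O/.XX]: (0,0)[XO./..O/.XX]-1* (0,2)[.OX/..O/.XX]-1 (1,0)[.O./X.O/.XX]-1 (1,1)[.O./.XO/.XX]-1 (2,0)[.O./..O/XXX]-1
p3 O@[XO./..O/.XX]: (0,2)[XOO/..O/.XX]-1 (1,0)[XO./O.O/.XX]+1* (1,1)[XO./.OO/.XX]+1 (2,0)[XO./..O/OXX]-1
p4 X@[XO./O.O/.XX]: (0,2)[XOX/O.O/.XX]-1* (1,1)[XO./OXO/.XX]-1 (2,0)[XO./O.O/XXX]-1
p5 O@[XOX/O.O/.XX]: (1,1)[XOX/OOO/.XX]+1* (2,0)[XOX/O.O/OXX]-1
p6 X@[XOX/OOO/.XX] terminal -1; root [.../..O/.XX] d6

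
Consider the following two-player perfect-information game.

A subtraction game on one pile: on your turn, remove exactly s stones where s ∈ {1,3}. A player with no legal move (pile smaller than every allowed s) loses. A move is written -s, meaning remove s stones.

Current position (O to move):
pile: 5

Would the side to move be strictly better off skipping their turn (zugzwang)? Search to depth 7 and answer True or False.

ply 1, O at 5 | -1=+1→4*; -3=+1→2
ply 2, X at 4 | -1=-1→3*; -3=-1→1
ply 3, O at 3 | -1=+1→2*; -3=+1→0
ply 4, X at 2 | -1=-1→1*
ply 5, O at 1 | -1=+1→0*
ply 6: 0 is terminal -1 (X); from 5 depth 7
suppose O passes — search the same position with X to move:
pass> ply 1, X at 5 | -1=+1→4*; -3=+1→2
pass> ply 2, O at 4 | -1=-1→3*; -3=-1→1
pass> ply 3, X at 3 | -1=+1→2*; -3=+1→0
pass> ply 4, O at 2 | -1=-1→1*
pass> ply 5, X at 1 | -1=+1→0*
pass> ply 6: 0 is terminal -1 (O); from 5 depth 7
for O: play +1, pass -1

zugzwang(5, O) = False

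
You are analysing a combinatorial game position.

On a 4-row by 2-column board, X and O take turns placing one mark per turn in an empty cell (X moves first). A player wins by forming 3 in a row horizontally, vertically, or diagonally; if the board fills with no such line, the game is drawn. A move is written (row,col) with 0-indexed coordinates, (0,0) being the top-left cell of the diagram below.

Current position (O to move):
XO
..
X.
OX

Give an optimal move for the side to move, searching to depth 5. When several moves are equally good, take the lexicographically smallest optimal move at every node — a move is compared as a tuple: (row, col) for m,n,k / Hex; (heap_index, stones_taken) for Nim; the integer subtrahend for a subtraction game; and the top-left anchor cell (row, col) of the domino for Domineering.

ply 1, O at XO/../X./OX | (1,0)=+0→XO/O./X./OX*; (1,1)=-1→XO/.O/X./OX; (2,1)=-1→XO/../XO/OX
ply 2, X at XO/O./X./OX | (1,1)=+0→XO/OX/X./OX*; (2,1)=+0→XO/O./XX/OX
ply 3, O at XO/OX/X./OX | (2,1)=+0→XO/OX/XO/OX*
ply 4: XO/OX/XO/OX is terminal +0 (X); from XO/../X./OX depth 5

O's best at [XO/../X./OX]: (1,0)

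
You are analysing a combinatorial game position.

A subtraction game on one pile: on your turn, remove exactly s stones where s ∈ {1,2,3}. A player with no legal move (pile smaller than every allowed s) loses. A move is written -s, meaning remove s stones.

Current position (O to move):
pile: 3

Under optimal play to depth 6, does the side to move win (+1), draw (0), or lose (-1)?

value(3, O) = +1

ply 1, O at 3 | -1=-1→2; -2=-1→1; -3=+1→0*
ply 2: 0 is terminal -1 (X); from 3 depth 6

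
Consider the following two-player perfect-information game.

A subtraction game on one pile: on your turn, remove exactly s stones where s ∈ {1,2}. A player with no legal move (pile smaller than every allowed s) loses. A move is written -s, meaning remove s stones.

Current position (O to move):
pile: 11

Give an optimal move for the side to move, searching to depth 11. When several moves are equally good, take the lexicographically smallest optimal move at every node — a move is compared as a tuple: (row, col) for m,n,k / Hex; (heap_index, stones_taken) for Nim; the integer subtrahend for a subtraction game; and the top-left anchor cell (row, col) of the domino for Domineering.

[11] O move#1: -1:-1/10, -2:+1/9*
[9] X move#2: -1:-1/8*, -2:-1/7
[8] O move#3: -1:-1/7, -2:+1/6*
[6] X move#4: -1:-1/5*, -2:-1/4
[5] O move#5: -1:-1/4, -2:+1/3*
[3] X move#6: -1:-1/2*, -2:-1/1
[2] O move#7: -1:-1/1, -2:+1/0*
[0] end (terminal -1, X#8); searched 11 to 11

O's best at [11]: -2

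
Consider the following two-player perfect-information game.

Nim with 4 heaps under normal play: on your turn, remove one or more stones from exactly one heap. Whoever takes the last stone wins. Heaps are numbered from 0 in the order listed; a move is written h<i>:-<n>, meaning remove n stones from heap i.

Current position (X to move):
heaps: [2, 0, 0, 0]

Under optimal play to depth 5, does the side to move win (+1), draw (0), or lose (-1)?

value((2,0,0,0), X) = +1

p1 X@[(2,0,0,0)]: h0:-1[(1,0,0,0)]-1 h0:-2[(0,0,0,0)]+1*
p2 O@[(0,0,0,0)] terminal -1; root [(2,0,0,0)] d5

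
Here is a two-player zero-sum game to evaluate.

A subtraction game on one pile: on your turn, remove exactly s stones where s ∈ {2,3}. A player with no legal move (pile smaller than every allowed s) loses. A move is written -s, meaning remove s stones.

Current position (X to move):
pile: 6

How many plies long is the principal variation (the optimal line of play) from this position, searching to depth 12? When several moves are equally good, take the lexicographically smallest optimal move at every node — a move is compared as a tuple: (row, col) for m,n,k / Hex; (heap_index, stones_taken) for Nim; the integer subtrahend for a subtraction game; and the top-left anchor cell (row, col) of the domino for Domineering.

PV length from [6]: 2 plies

ply 1, X at 6 | -2=-1→4*; -3=-1→3
ply 2, O at 4 | -2=-1→2; -3=+1→1*
ply 3: 1 is terminal -1 (X); from 6 depth 12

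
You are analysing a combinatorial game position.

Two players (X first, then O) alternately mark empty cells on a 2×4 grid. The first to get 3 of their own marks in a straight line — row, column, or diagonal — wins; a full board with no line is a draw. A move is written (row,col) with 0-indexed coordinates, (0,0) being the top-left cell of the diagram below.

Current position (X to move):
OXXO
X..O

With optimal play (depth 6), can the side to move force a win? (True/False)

X winning at [OXXO/X..O]: False

ply 1, X at OXXO/X..O | (1,1)=+0→OXXO/XX.O*; (1,2)=+0→OXXO/X.XO
ply 2, O at OXXO/XX.O | (1,2)=+0→OXXO/XXOO*
ply 3: OXXO/XXOO is terminal +0 (X); from OXXO/X..O depth 6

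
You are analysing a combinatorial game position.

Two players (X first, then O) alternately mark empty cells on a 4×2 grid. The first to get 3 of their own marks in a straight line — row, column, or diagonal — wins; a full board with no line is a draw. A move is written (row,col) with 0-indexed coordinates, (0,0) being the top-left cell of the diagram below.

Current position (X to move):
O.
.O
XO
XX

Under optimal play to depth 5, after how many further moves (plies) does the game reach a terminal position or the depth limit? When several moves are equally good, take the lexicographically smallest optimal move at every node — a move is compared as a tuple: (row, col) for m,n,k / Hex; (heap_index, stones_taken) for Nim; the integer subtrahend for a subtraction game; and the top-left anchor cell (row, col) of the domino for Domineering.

p1 X@[O./.O/XO/XX]: (0,1)[OX/.O/XO/XX]+0 (1,0)[O./XO/XO/XX]+1*
p2 O@[O./XO/XO/XX] terminal -1; root [O./.O/XO/XX] d5

PV length from [O./.O/XO/XX]: 1 ply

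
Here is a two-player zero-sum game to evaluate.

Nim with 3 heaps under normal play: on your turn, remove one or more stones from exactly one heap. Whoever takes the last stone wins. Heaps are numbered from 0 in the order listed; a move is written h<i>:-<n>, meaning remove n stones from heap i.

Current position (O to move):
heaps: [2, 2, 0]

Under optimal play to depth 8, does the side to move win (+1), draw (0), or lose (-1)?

p1 O@[(2,2,0)]: h0:-1[(1,2,0)]-1* h0:-2[(0,2,0)]-1 h1:-1[(2,1,0)]-1 h1:-2[(2,0,0)]-1
p2 X@[(1,2,0)]: h0:-1[(0,2,0)]-1 h1:-1[(1,1,0)]+1* h1:-2[(1,0,0)]-1
p3 O@[(1,1,0)]: h0:-1[(0,1,0)]-1* h1:-1[(1,0,0)]-1
p4 X@[(0,1,0)]: h1:-1[(0,0,0)]+1*
p5 O@[(0,0,0)] terminal -1; root [(2,2,0)] d8

value((2,2,0), O) = -1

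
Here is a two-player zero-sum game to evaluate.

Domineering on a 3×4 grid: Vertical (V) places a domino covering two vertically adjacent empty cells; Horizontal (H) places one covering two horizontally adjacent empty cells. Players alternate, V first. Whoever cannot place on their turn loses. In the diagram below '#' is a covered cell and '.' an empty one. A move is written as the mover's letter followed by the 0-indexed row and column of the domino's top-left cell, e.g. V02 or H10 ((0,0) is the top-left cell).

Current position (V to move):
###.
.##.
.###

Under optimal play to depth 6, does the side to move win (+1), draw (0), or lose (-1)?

value(###./.##./.###, V) = +1

p1 V@[###./.##./.###]: V03[####/.###/.###]+1* V10[###./###./####]+1
p2 H@[####/.###/.###] terminal -1; root [###./.##./.###] d6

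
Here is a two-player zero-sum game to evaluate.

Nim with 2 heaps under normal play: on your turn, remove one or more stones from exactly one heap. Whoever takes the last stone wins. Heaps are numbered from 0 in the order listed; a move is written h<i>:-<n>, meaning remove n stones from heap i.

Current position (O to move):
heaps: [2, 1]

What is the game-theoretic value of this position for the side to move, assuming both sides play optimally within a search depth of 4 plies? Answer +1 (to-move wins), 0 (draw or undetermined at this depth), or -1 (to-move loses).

ply 1, O at (2,1) | h0:-1=+1→(1,1)*; h0:-2=-1→(0,1); h1:-1=-1→(2,0)
ply 2, X at (1,1) | h0:-1=-1→(0,1)*; h1:-1=-1→(1,0)
ply 3, O at (0,1) | h1:-1=+1→(0,0)*
ply 4: (0,0) is terminal -1 (X); from (2,1) depth 4

value((2,1), O) = +1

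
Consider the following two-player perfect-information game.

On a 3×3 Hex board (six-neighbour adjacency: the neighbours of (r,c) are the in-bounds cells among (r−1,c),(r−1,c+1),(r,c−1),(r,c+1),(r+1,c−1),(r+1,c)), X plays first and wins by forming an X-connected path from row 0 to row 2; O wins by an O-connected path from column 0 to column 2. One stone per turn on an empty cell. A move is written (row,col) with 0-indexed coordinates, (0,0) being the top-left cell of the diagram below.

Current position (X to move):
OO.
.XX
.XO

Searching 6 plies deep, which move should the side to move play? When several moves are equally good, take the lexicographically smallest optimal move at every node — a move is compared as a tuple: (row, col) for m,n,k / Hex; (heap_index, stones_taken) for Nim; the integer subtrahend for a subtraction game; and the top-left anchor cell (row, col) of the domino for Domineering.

[OO./.XX/.XO] X move#1: (0,2):+1/OOX/.XX/.XO*, (1,0):-1/OO./XXX/.XO, (2,0):-1/OO./.XX/XXO
[OOX/.XX/.XO] end (terminal -1, O#2); searched OO./.XX/.XO to 6

X's best at [OO./.XX/.XO]: (0,2)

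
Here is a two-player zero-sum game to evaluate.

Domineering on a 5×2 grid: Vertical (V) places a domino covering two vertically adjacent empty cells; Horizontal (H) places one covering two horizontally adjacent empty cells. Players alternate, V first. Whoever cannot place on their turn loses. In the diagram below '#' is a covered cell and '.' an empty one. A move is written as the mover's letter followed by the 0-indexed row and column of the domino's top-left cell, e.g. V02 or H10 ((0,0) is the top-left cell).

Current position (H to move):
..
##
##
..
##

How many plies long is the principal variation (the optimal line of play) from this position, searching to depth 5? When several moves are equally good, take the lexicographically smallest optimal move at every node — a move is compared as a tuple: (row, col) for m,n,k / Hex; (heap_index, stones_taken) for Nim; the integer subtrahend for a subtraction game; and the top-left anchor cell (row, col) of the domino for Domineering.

ply 1, H at ../##/##/../## | H00=+1→##/##/##/../##*; H30=+1→../##/##/##/##
ply 2: ##/##/##/../## is terminal -1 (V); from ../##/##/../## depth 5

PV length from [../##/##/../##]: 1 ply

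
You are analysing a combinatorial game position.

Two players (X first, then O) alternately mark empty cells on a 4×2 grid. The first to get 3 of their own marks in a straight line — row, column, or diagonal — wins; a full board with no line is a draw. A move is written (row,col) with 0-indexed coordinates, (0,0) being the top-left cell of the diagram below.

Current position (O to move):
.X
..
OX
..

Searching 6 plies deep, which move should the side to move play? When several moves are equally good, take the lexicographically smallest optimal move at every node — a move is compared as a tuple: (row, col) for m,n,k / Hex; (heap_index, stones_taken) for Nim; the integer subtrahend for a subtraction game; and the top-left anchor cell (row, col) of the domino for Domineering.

ply 1, O at .X/../OX/.. | (0,0)=-1→OX/../OX/..; (1,0)=-1→.X/O./OX/..; (1,1)=+0→.X/.O/OX/..*; (3,0)=-1→.X/../OX/O.; (3,1)=-1→.X/../OX/.O
ply 2, X at .X/.O/OX/.. | (0,0)=+0→XX/.O/OX/..*; (1,0)=+0→.X/XO/OX/..; (3,0)=+0→.X/.O/OX/X.; (3,1)=-1→.X/.O/OX/.X
ply 3, O at XX/.O/OX/.. | (1,0)=+0→XX/OO/OX/..*; (3,0)=+0→XX/.O/OX/O.; (3,1)=+0→XX/.O/OX/.O
ply 4, X at XX/OO/OX/.. | (3,0)=+0→XX/OO/OX/X.*; (3,1)=-1→XX/OO/OX/.X
ply 5, O at XX/OO/OX/X. | (3,1)=+0→XX/OO/OX/XO*
ply 6: XX/OO/OX/XO is terminal +0 (X); from .X/../OX/.. depth 6

O's best at [.X/../OX/..]: (1,1)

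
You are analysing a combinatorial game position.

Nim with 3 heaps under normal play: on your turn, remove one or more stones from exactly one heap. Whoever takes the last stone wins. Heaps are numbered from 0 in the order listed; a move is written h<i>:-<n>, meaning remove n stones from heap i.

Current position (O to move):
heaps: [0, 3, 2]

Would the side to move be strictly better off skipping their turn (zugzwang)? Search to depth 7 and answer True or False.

zugzwang((0,3,2), O) = False

ply 1, O at (0,3,2) | h1:-1=+1→(0,2,2)*; h1:-2=-1→(0,1,2); h1:-3=-1→(0,0,2); h2:-1=-1→(0,3,1); h2:-2=-1→(0,3,0)
ply 2, X at (0,2,2) | h1:-1=-1→(0,1,2)*; h1:-2=-1→(0,0,2); h2:-1=-1→(0,2,1); h2:-2=-1→(0,2,0)
ply 3, O at (0,1,2) | h1:-1=-1→(0,0,2); h2:-1=+1→(0,1,1)*; h2:-2=-1→(0,1,0)
ply 4, X at (0,1,1) | h1:-1=-1→(0,0,1)*; h2:-1=-1→(0,1,0)
ply 5, O at (0,0,1) | h2:-1=+1→(0,0,0)*
ply 6: (0,0,0) is terminal -1 (X); from (0,3,2) depth 7
pass branch (X moves first from the same position):
  | ply 1, X at (0,3,2) | h1:-1=+1→(0,2,2)*; h1:-2=-1→(0,1,2); h1:-3=-1→(0,0,2); h2:-1=-1→(0,3,1); h2:-2=-1→(0,3,0)
  | ply 2, O at (0,2,2) | h1:-1=-1→(0,1,2)*; h1:-2=-1→(0,0,2); h2:-1=-1→(0,2,1); h2:-2=-1→(0,2,0)
  | ply 3, X at (0,1,2) | h1:-1=-1→(0,0,2); h2:-1=+1→(0,1,1)*; h2:-2=-1→(0,1,0)
  | ply 4, O at (0,1,1) | h1:-1=-1→(0,0,1)*; h2:-1=-1→(0,1,0)
  | ply 5, X at (0,0,1) | h2:-1=+1→(0,0,0)*
  | ply 6: (0,0,0) is terminal -1 (O); from (0,3,2) depth 7
O moving scores +1; O passing scores -1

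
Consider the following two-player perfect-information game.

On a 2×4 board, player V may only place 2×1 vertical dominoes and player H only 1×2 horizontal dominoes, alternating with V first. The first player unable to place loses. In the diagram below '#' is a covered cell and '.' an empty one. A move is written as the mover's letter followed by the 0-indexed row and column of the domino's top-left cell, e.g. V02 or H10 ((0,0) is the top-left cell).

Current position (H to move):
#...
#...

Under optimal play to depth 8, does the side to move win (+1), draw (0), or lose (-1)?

ply 1, H at #.../#... | H01=+1→###./#...*; H02=+1→#.##/#...; H11=+1→#.../###.; H12=+1→#.../#.##
ply 2, V at ###./#... | V03=-1→####/#..#*
ply 3, H at ####/#..# | H11=+1→####/####*
ply 4: ####/#### is terminal -1 (V); from #.../#... depth 8

value(#.../#..., H) = +1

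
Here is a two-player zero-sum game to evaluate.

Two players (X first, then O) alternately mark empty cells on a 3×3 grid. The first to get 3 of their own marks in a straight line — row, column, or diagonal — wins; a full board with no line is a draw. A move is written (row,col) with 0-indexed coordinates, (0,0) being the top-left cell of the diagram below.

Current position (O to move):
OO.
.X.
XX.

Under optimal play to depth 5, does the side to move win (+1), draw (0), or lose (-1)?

value(OO./.X./XX., O) = +1

p1 O@[OO./.X./XX.]: (0,2)[OOO/.X./XX.]+1* (1,0)[OO./OX./XX.]-1 (1,2)[OO./.XO/XX.]-1 (2,2)[OO./.X./XXO]-1
p2 X@[OOO/.X./XX.] terminal -1; root [OO./.X./XX.] d5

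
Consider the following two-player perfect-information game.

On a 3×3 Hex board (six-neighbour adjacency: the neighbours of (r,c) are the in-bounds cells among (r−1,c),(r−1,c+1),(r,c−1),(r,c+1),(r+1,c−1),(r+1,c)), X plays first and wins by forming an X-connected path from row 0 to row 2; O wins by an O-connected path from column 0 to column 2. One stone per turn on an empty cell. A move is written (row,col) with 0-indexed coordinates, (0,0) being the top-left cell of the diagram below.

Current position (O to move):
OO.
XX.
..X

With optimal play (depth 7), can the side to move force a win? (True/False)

ply 1, O at OO./XX./..X | (0,2)=+1→OOO/XX./..X*; (1,2)=-1→OO./XXO/..X; (2,0)=-1→OO./XX./O.X; (2,1)=-1→OO./XX./.OX
ply 2: OOO/XX./..X is terminal -1 (X); from OO./XX./..X depth 7

O winning at [OO./XX./..X]: True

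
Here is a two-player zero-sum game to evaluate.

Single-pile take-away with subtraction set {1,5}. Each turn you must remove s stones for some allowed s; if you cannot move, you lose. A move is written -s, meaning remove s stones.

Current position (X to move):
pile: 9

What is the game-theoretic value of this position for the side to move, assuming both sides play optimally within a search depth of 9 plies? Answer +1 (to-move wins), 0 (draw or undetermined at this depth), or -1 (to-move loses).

value(9, X) = +1

ply 1, X at 9 | -1=+1→8*; -5=+1→4
ply 2, O at 8 | -1=-1→7*; -5=-1→3
ply 3, X at 7 | -1=+1→6*; -5=+1→2
ply 4, O at 6 | -1=-1→5*; -5=-1→1
ply 5, X at 5 | -1=+1→4*; -5=+1→0
ply 6, O at 4 | -1=-1→3*
ply 7, X at 3 | -1=+1→2*
ply 8, O at 2 | -1=-1→1*
ply 9, X at 1 | -1=+1→0*
ply 10: 0 is terminal -1 (O); from 9 depth 9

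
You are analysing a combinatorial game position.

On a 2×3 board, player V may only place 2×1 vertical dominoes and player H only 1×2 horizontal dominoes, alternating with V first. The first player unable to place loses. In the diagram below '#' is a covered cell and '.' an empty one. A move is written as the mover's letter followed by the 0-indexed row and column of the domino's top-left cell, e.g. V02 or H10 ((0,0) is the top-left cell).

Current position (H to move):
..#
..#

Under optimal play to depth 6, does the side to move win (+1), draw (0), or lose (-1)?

value(..#/..#, H) = +1

ply 1, H at ..#/..# | H00=+1→###/..#*; H10=+1→..#/###
ply 2: ###/..# is terminal -1 (V); from ..#/..# depth 6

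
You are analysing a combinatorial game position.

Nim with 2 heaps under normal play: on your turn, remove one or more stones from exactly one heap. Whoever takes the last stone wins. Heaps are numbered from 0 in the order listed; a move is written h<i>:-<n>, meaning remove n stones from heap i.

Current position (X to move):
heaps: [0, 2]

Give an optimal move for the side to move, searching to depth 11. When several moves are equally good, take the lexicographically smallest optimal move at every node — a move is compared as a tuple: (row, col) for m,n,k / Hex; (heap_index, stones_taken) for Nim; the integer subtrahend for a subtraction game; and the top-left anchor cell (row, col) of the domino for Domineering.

p1 X@[(0,2)]: h1:-1[(0,1)]-1 h1:-2[(0,0)]+1*
p2 O@[(0,0)] terminal -1; root [(0,2)] d11

X's best at [(0,2)]: h1:-2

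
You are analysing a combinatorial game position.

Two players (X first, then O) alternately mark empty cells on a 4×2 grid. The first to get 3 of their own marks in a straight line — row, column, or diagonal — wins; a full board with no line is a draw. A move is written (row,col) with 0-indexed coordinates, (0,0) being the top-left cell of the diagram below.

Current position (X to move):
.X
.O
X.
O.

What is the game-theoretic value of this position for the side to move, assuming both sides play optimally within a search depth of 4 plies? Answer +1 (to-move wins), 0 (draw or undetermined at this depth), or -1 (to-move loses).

[.X/.O/X./O.] X move#1: (0,0):+0/XX/.O/X./O.*, (1,0):+0/.X/XO/X./O., (2,1):+0/.X/.O/XX/O., (3,1):+0/.X/.O/X./OX
[XX/.O/X./O.] O move#2: (1,0):+0/XX/OO/X./O.*, (2,1):-1/XX/.O/XO/O., (3,1):-1/XX/.O/X./OO
[XX/OO/X./O.] X move#3: (2,1):+0/XX/OO/XX/O.*, (3,1):+0/XX/OO/X./OX
[XX/OO/XX/O.] O move#4: (3,1):+0/XX/OO/XX/OO*
[XX/OO/XX/OO] end (terminal +0, X#5); searched .X/.O/X./O. to 4

value(.X/.O/X./O., X) = 0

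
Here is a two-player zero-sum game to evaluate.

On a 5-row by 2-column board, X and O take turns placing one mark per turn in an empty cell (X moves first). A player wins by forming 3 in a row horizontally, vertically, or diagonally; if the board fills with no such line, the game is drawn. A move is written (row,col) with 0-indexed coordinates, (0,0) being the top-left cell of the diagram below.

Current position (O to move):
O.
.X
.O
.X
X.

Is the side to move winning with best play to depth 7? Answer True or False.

O winning at [O./.X/.O/.X/X.]: False

ply 1, O at O./.X/.O/.X/X. | (0,1)=+0→OO/.X/.O/.X/X.*; (1,0)=+0→O./OX/.O/.X/X.; (2,0)=+0→O./.X/OO/.X/X.; (3,0)=+0→O./.X/.O/OX/X.; (4,1)=+0→O./.X/.O/.X/XO
ply 2, X at OO/.X/.O/.X/X. | (1,0)=+0→OO/XX/.O/.X/X.*; (2,0)=+0→OO/.X/XO/.X/X.; (3,0)=+0→OO/.X/.O/XX/X.; (4,1)=+0→OO/.X/.O/.X/XX
ply 3, O at OO/XX/.O/.X/X. | (2,0)=+0→OO/XX/OO/.X/X.*; (3,0)=+0→OO/XX/.O/OX/X.; (4,1)=+0→OO/XX/.O/.X/XO
ply 4, X at OO/XX/OO/.X/X. | (3,0)=+0→OO/XX/OO/XX/X.*; (4,1)=+0→OO/XX/OO/.X/XX
ply 5, O at OO/XX/OO/XX/X. | (4,1)=+0→OO/XX/OO/XX/XO*
ply 6: OO/XX/OO/XX/XO is terminal +0 (X); from O./.X/.O/.X/X. depth 7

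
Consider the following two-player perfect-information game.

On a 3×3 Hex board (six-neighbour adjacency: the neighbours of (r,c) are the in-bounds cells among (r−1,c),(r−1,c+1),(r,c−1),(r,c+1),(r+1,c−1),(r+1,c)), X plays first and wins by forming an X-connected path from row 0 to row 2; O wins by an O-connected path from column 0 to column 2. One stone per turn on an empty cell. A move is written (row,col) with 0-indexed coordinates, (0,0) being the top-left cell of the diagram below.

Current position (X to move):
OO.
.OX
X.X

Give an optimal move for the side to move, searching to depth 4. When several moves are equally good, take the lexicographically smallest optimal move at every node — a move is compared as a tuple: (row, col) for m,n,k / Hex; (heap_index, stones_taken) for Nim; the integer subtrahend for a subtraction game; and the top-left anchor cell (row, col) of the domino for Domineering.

p1 X@[OO./.OX/X.X]: (0,2)[OOX/.OX/X.X]+1* (1,0)[OO./XOX/X.X]-1 (2,1)[OO./.OX/XXX]-1
p2 O@[OOX/.OX/X.X] terminal -1; root [OO./.OX/X.X] d4

X's best at [OO./.OX/X.X]: (0,2)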